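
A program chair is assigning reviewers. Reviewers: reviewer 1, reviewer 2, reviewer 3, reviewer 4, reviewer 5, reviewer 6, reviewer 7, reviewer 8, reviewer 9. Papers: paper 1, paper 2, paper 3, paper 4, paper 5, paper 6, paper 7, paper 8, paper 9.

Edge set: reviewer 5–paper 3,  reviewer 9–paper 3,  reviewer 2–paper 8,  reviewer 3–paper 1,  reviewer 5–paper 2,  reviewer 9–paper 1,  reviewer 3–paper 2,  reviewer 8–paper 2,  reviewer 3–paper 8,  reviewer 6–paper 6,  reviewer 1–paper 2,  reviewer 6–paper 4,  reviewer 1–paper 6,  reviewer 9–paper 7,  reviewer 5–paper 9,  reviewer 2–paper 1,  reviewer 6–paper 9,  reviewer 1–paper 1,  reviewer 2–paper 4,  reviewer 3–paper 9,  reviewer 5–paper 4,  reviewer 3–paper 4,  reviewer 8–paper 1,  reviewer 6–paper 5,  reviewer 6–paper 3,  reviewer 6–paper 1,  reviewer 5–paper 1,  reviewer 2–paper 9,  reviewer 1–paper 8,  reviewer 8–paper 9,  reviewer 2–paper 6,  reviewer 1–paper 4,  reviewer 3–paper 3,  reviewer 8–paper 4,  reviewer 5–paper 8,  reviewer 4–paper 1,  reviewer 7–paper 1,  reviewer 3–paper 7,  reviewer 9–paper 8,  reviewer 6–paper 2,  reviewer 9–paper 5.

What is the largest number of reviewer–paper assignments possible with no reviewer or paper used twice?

A valid assignment of size 8: reviewer 1–paper 6, reviewer 2–paper 8, reviewer 3–paper 9, reviewer 4–paper 1, reviewer 5–paper 3, reviewer 6–paper 2, reviewer 8–paper 4, reviewer 9–paper 5.
The set {reviewer 4, reviewer 7} has only 1 neighbour ({paper 1}), so by Hall's theorem at most 8 of the 9 reviewers can be matched.

8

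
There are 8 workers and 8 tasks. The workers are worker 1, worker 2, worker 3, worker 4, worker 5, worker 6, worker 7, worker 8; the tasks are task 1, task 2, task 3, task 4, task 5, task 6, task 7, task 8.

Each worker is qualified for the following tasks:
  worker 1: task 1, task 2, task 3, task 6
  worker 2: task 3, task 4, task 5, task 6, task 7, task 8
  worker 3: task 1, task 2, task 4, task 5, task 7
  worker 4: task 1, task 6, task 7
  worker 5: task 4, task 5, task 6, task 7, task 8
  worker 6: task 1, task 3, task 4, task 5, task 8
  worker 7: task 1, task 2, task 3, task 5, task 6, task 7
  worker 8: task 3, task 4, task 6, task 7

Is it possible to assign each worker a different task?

Yes

For example, pair worker 1–task 6, worker 2–task 4, worker 3–task 2, worker 4–task 1, worker 5–task 8, worker 6–task 3, worker 7–task 5, worker 8–task 7.
All 8 workers are covered.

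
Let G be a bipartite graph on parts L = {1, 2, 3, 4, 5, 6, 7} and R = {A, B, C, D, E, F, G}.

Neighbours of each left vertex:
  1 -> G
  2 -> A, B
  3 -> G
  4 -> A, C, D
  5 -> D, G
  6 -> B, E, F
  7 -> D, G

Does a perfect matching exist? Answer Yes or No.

No

The set {1, 3, 5, 7} has only 2 neighbours ({D, G}), so by Hall's theorem at most 5 of the 7 left vertices can be matched.
Hence no matching covers every left vertex.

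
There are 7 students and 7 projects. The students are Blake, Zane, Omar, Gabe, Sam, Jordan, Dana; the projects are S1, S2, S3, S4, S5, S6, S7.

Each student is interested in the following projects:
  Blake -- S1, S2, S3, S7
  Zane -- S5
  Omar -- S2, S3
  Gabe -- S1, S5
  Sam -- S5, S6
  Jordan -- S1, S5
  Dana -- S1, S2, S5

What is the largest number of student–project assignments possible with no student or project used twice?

For example, pair Blake-S7, Zane-S5, Omar-S3, Gabe-S1, Sam-S6, Dana-S2.
The set {Zane, Gabe, Jordan} has only 2 neighbours ({S1, S5}), so by Hall's theorem at most 6 of the 7 students can be matched.

6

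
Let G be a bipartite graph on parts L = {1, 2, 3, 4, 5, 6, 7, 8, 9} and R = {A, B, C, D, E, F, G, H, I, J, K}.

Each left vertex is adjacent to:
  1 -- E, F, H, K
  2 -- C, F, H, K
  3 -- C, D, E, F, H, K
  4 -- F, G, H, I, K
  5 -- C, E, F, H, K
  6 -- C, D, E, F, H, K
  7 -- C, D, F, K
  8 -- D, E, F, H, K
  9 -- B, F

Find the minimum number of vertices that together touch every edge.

A maximum matching has 8 edges (e.g. 1–H, 2–C, 3–K, 4–G, 5–E, 6–D, 7–F, 9–B).
By König's theorem the minimum vertex cover has the same size. One such cover is {4, 9, C, D, E, F, H, K}.

8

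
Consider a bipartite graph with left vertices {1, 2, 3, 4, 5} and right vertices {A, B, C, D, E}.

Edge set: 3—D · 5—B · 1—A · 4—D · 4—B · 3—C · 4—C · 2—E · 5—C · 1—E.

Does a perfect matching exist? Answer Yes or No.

A valid assignment of size 5: 1→A, 2→E, 3→D, 4→C, 5→B.
All 5 left vertices are covered.

Yes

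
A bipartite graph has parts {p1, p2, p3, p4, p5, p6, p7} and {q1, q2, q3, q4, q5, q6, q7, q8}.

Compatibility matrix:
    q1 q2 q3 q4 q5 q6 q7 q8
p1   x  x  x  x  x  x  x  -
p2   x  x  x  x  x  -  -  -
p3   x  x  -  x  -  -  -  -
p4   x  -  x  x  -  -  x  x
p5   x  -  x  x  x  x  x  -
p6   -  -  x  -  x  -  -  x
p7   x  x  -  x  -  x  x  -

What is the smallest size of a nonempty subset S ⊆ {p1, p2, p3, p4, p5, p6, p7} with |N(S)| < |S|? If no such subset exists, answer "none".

A matching saturating every left vertex exists, for instance p1→q7, p2→q3, p3→q2, p4→q1, p5→q4, p6→q8, p7→q6.
By Hall's marriage theorem, this means |N(S)| ≥ |S| for every subset S, so no violating subset exists.

none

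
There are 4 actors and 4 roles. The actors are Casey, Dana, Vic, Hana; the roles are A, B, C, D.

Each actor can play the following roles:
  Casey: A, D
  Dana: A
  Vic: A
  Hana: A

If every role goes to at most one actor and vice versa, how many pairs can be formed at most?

A valid assignment of size 2: Casey-D, Dana-A.
The set {Dana, Vic, Hana} has only 1 neighbour ({A}), so by Hall's theorem at most 2 of the 4 actors can be matched.

2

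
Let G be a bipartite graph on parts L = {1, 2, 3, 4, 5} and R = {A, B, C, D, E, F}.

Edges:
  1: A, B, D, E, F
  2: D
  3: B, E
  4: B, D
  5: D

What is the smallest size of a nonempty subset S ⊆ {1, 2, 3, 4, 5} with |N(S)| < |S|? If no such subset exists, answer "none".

Take S = {2, 5}. Its neighbourhood is {D}, so |N(S)| = 1 < |S| = 2.
No single vertex violates Hall's condition since each has at least one neighbour, so 2 is the minimum.

2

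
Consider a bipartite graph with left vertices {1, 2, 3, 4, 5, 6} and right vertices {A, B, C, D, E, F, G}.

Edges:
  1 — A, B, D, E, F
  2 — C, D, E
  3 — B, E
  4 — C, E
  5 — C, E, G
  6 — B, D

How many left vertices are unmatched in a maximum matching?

0

For example, pair 1→A, 2→D, 3→E, 4→C, 5→G, 6→B.
All 6 left vertices are matched, so no larger matching exists.
That matches 6 of the 6, leaving 0 unmatched; no matching can do better.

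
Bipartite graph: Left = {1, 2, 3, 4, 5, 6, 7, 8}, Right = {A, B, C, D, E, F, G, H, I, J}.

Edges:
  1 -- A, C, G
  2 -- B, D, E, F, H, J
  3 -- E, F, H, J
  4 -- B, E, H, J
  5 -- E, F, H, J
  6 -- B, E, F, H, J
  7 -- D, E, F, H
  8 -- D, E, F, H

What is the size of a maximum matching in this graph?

A valid assignment of size 7: 1→C, 2→D, 3→E, 4→B, 5→F, 6→J, 7→H.
The set {2, 3, 4, 5, 6, 7, 8} has only 6 neighbours ({B, D, E, F, H, J}), so by Hall's theorem at most 7 of the 8 left vertices can be matched.

7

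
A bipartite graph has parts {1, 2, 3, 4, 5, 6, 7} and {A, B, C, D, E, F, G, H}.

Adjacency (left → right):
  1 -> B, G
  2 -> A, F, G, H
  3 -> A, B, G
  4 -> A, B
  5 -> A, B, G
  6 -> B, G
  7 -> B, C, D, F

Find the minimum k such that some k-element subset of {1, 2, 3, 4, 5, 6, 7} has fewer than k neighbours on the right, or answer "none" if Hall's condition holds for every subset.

Take S = {1, 3, 4, 5}. Its neighbourhood is {A, B, G}, so |N(S)| = 3 < |S| = 4.
Every subset of size less than 4 has at least as many neighbours as members, so 4 is the minimum.

4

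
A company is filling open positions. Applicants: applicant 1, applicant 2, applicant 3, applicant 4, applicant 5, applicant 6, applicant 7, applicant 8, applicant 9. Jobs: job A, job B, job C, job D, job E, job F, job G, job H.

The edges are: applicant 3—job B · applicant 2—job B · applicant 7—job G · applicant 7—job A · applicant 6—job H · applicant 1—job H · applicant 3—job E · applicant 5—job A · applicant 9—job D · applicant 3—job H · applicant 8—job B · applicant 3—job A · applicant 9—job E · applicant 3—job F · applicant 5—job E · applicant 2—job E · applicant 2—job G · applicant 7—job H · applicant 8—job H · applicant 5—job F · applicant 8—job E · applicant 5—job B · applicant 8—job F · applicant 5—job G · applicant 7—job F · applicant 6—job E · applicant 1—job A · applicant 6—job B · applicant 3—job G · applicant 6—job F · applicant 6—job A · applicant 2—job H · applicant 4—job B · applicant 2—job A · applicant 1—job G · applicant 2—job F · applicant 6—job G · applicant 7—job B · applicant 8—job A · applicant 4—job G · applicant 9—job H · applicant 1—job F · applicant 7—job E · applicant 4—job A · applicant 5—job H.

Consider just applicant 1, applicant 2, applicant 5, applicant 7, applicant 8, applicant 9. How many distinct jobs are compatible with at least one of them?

The union of neighbours of {applicant 1, applicant 2, applicant 5, applicant 7, applicant 8, applicant 9} is {job A, job B, job D, job E, job F, job G, job H}, which has 7 elements.
Since |N(S)| = 7 ≥ |S| = 6, Hall's condition holds for this subset.

7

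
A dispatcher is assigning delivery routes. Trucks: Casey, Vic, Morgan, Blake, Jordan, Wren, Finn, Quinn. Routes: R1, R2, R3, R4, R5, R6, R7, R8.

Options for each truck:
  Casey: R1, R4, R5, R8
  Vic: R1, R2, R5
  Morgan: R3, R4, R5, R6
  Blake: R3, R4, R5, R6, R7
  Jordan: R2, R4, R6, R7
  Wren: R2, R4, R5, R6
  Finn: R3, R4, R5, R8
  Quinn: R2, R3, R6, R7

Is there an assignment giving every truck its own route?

Yes

For example, pair Casey–R8, Vic–R1, Morgan–R3, Blake–R6, Jordan–R4, Wren–R2, Finn–R5, Quinn–R7.
Every truck is matched, so this is a perfect matching.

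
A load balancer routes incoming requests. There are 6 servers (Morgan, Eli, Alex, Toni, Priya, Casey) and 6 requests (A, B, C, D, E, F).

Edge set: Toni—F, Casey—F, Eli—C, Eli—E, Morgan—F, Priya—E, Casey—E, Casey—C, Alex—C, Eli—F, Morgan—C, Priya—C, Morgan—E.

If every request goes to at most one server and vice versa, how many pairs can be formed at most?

A valid assignment of size 3: Morgan–E, Eli–F, Alex–C.
The set {Morgan, Eli, Alex, Toni, Priya, Casey} has only 3 neighbours ({C, E, F}), so by Hall's theorem at most 3 of the 6 servers can be matched.

3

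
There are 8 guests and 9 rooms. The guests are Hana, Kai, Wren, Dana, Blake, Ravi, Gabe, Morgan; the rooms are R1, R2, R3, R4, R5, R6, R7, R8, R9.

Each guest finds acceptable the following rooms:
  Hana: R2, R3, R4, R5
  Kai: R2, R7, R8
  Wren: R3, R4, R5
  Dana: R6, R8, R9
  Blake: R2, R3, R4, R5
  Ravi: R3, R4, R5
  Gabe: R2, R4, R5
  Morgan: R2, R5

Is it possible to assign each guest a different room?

The set {Hana, Wren, Blake, Ravi, Gabe, Morgan} has only 4 neighbours ({R2, R3, R4, R5}), so by Hall's theorem at most 6 of the 8 guests can be matched.
Hence no matching covers every guest.

No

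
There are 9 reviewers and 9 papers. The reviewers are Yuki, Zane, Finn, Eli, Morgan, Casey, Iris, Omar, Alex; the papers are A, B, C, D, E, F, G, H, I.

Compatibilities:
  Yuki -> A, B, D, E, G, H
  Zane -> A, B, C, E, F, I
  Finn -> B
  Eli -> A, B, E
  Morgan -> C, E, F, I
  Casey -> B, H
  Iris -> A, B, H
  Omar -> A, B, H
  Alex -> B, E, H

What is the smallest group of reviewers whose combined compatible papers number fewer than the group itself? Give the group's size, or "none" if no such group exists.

Take S = {Finn, Casey, Iris, Omar}. Its neighbourhood is {A, B, H}, so |N(S)| = 3 < |S| = 4.
Every subset of size less than 4 has at least as many neighbours as members, so 4 is the minimum.

4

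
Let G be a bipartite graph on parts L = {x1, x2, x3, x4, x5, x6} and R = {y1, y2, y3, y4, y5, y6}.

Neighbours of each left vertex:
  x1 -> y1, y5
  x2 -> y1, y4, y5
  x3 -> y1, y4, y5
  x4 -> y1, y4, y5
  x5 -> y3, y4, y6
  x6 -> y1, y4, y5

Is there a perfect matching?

No

The set {x1, x2, x3, x4, x6} has only 3 neighbours ({y1, y4, y5}), so by Hall's theorem at most 4 of the 6 left vertices can be matched.
Hence no matching covers every left vertex.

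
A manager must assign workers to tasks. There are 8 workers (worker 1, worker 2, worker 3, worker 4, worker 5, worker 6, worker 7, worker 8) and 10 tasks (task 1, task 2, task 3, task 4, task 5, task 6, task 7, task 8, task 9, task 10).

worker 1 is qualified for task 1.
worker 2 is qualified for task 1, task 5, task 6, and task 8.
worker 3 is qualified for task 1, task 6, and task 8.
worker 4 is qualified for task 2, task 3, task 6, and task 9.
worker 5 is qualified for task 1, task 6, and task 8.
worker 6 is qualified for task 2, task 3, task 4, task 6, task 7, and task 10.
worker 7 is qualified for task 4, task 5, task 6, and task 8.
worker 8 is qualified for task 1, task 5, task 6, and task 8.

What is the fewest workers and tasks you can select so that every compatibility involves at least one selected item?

7

The 7 edges worker 1–task 1, worker 2–task 5, worker 3–task 6, worker 4–task 2, worker 5–task 8, worker 6–task 10, worker 7–task 4 form a matching, so any vertex cover needs at least 7 vertices (one per matched edge).
Conversely {worker 4, worker 6, worker 7, task 1, task 5, task 6, task 8} meets every edge and has exactly 7 vertices, so 7 is optimal.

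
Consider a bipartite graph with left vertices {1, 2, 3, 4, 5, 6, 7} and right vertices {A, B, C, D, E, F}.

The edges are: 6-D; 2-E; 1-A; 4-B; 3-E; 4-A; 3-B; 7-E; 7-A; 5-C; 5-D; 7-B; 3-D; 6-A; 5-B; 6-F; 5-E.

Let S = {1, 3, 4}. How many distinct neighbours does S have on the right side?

4

The union of neighbours of {1, 3, 4} is {A, B, D, E}, which has 4 elements.
Since |N(S)| = 4 ≥ |S| = 3, Hall's condition holds for this subset.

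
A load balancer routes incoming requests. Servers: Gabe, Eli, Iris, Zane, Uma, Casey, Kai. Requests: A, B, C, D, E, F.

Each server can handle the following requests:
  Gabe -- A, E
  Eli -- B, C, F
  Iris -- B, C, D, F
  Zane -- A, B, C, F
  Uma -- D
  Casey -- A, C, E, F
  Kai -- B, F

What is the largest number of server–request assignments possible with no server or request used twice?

6

For example, pair Gabe-A, Eli-C, Iris-F, Zane-B, Uma-D, Casey-E.
The set {Gabe, Eli, Iris, Zane, Uma, Casey, Kai} has only 6 neighbours ({A, B, C, D, E, F}), so by Hall's theorem at most 6 of the 7 servers can be matched.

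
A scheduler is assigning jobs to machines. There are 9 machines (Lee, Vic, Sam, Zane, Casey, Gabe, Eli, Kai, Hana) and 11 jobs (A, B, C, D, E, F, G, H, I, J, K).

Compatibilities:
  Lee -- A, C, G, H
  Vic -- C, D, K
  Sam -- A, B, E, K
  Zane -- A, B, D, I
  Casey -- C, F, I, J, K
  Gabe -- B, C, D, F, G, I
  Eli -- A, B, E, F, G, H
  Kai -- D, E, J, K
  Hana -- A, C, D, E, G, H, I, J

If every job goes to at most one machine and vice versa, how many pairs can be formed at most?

For example, pair Lee–C, Vic–D, Sam–B, Zane–I, Casey–K, Gabe–G, Eli–A, Kai–E, Hana–J.
This saturates every machine, so 9 is the maximum.

9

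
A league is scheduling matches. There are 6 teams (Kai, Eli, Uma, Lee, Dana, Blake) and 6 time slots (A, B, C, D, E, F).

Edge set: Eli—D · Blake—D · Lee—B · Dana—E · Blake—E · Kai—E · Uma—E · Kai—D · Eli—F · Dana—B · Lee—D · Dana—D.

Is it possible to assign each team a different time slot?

No

The set {Kai, Uma, Lee, Dana, Blake} has only 3 neighbours ({B, D, E}), so by Hall's theorem at most 4 of the 6 teams can be matched.
Hence no matching covers every team.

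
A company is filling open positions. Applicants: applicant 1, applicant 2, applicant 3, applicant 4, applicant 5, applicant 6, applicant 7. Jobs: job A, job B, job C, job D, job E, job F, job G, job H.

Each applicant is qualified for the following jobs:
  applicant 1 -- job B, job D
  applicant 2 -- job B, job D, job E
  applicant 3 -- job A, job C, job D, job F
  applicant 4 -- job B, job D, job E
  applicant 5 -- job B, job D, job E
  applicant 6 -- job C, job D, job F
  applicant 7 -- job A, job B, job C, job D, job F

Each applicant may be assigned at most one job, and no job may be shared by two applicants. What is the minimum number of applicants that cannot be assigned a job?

For example, pair applicant 1–job B, applicant 2–job D, applicant 3–job A, applicant 4–job E, applicant 6–job C, applicant 7–job F.
The set {applicant 1, applicant 2, applicant 4, applicant 5} has only 3 neighbours ({job B, job D, job E}), so by Hall's theorem at most 6 of the 7 applicants can be matched.
That matches 6 of the 7, leaving 1 unmatched; no matching can do better.

1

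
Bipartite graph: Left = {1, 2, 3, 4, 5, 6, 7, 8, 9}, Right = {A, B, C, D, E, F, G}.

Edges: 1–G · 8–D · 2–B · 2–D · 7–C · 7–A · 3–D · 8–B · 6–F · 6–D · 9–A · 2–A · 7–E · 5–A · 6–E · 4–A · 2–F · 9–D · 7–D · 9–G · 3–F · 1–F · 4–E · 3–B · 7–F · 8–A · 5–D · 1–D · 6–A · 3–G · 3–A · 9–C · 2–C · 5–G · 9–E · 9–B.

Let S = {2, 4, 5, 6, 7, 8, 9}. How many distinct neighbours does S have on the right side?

The union of neighbours of {2, 4, 5, 6, 7, 8, 9} is {A, B, C, D, E, F, G}, which has 7 elements.
Since |N(S)| = 7 ≥ |S| = 7, Hall's condition holds for this subset.

7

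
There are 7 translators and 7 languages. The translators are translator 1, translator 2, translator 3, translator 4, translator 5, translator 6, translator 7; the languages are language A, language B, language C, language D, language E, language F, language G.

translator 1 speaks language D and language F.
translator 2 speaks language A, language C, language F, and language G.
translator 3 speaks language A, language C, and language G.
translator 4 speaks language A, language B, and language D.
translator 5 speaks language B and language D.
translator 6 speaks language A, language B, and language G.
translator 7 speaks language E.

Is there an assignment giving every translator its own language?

One maximum matching: translator 1–language F, translator 2–language G, translator 3–language C, translator 4–language A, translator 5–language D, translator 6–language B, translator 7–language E.
All 7 translators are covered.

Yes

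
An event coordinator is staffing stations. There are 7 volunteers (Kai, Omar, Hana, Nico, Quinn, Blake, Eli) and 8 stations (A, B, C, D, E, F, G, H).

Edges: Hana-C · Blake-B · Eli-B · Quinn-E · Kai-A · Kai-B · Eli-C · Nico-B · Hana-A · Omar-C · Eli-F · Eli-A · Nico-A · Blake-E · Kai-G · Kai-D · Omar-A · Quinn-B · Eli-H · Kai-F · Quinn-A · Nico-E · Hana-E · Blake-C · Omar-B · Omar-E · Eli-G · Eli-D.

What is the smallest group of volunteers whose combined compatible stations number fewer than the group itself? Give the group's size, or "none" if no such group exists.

Take S = {Omar, Hana, Nico, Quinn, Blake}. Its neighbourhood is {A, B, C, E}, so |N(S)| = 4 < |S| = 5.
Every subset of size less than 5 has at least as many neighbours as members, so 5 is the minimum.

5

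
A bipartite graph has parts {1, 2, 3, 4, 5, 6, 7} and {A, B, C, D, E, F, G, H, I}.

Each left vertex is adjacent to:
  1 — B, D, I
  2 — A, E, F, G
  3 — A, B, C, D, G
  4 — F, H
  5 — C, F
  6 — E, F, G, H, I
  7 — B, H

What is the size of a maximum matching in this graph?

For example, pair 1→D, 2→E, 3→A, 4→H, 5→F, 6→G, 7→B.
This saturates every left vertex, so 7 is the maximum.

7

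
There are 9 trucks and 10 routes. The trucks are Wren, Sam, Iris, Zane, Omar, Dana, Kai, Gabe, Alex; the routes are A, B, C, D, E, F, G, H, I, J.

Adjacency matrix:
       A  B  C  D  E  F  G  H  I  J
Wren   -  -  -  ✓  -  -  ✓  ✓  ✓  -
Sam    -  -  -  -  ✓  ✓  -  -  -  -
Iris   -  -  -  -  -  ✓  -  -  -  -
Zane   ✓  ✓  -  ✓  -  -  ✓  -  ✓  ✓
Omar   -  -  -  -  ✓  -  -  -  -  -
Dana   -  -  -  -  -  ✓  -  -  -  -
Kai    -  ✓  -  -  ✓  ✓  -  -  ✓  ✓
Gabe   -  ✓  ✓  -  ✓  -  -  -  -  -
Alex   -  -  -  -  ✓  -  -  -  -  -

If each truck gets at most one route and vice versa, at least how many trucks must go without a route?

For example, pair Wren→D, Sam→E, Iris→F, Zane→G, Kai→J, Gabe→B.
The set {Sam, Iris, Omar, Dana, Alex} has only 2 neighbours ({E, F}), so by Hall's theorem at most 6 of the 9 trucks can be matched.
That matches 6 of the 9, leaving 3 unmatched; no matching can do better.

3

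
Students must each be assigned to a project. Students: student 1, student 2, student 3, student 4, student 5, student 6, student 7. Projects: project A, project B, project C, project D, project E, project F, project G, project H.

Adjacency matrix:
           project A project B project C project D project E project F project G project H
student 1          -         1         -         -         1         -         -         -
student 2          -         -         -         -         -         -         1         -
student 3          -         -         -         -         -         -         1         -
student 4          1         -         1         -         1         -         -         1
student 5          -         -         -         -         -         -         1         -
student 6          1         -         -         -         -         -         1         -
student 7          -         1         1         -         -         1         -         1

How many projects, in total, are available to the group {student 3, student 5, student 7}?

5

The union of neighbours of {student 3, student 5, student 7} is {project B, project C, project F, project G, project H}, which has 5 elements.
Since |N(S)| = 5 ≥ |S| = 3, Hall's condition holds for this subset.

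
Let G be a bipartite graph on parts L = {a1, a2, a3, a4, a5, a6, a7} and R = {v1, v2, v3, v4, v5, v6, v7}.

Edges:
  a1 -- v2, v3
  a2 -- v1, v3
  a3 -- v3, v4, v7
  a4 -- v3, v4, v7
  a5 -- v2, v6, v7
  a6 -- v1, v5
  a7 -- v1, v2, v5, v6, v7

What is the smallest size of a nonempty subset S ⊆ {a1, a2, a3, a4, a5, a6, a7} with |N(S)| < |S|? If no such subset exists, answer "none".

A matching saturating every left vertex exists, for instance a1→v3, a2→v1, a3→v4, a4→v7, a5→v6, a6→v5, a7→v2.
By Hall's marriage theorem, this means |N(S)| ≥ |S| for every subset S, so no violating subset exists.

none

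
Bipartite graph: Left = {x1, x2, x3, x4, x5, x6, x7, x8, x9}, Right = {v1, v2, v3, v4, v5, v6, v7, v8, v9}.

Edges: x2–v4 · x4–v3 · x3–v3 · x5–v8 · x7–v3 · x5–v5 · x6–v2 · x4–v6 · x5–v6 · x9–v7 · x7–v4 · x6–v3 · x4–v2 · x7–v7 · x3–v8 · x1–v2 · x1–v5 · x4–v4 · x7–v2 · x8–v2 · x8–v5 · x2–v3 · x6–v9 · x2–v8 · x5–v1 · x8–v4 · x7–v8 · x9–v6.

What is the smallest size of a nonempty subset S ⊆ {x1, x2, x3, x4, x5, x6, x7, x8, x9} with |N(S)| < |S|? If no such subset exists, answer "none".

none

A matching saturating every left vertex exists, for instance x1→v5, x2→v3, x3→v8, x4→v2, x5→v1, x6→v9, x7→v7, x8→v4, x9→v6.
By Hall's marriage theorem, this means |N(S)| ≥ |S| for every subset S, so no violating subset exists.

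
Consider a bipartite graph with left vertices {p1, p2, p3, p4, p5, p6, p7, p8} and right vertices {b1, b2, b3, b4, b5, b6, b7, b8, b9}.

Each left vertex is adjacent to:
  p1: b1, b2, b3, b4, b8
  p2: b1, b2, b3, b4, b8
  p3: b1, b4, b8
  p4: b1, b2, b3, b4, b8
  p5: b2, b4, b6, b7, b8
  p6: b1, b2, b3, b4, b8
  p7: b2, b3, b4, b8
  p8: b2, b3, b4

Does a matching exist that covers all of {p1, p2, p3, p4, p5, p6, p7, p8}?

No

The set {p1, p2, p3, p4, p6, p7, p8} has only 5 neighbours ({b1, b2, b3, b4, b8}), so by Hall's theorem at most 6 of the 8 left vertices can be matched.
Hence no matching covers every left vertex.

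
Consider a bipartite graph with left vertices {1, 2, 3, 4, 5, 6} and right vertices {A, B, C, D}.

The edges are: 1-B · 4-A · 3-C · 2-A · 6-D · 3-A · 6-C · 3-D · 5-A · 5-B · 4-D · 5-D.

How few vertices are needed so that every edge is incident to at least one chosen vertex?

A maximum matching has 4 edges (e.g. 1–B, 2–A, 3–C, 4–D).
By König's theorem the minimum vertex cover has the same size. One such cover is {A, B, C, D}.

4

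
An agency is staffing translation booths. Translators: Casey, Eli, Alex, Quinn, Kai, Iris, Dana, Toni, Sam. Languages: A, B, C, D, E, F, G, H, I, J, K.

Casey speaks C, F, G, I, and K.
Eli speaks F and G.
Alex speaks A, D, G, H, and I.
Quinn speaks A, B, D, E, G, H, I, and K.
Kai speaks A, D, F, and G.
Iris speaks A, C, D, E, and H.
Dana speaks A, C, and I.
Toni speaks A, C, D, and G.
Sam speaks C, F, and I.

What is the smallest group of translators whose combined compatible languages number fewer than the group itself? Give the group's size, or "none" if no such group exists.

none

A matching saturating every translator exists, for instance Casey→K, Eli→G, Alex→H, Quinn→A, Kai→D, Iris→E, Dana→I, Toni→C, Sam→F.
By Hall's marriage theorem, this means |N(S)| ≥ |S| for every subset S, so no violating subset exists.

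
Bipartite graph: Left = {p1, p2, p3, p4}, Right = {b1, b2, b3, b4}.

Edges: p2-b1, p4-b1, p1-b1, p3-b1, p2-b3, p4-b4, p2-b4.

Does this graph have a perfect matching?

No

The set {p1, p3} has only 1 neighbour ({b1}), so by Hall's theorem at most 3 of the 4 left vertices can be matched.
Hence no matching covers every left vertex.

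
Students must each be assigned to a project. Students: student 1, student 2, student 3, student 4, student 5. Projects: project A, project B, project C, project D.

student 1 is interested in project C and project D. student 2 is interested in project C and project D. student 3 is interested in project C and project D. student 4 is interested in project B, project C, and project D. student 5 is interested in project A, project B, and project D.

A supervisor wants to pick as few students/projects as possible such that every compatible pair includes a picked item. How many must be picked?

{student 4, student 5, project C, project D} is a vertex cover of size 4: every edge has an endpoint in this set.
No smaller cover exists because student 1–project D, student 2–project C, student 4–project B, student 5–project A is a matching of size 4, and a cover must include an endpoint of each of these disjoint edges (König's theorem).

4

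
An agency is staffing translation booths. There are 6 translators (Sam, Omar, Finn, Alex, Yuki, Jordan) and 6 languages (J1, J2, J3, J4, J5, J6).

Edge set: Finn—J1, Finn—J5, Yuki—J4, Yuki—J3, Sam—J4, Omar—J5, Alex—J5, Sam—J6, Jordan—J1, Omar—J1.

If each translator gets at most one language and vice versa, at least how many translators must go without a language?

A valid assignment of size 4: Sam-J6, Omar-J1, Finn-J5, Yuki-J3.
The set {Omar, Finn, Alex, Jordan} has only 2 neighbours ({J1, J5}), so by Hall's theorem at most 4 of the 6 translators can be matched.
That matches 4 of the 6, leaving 2 unmatched; no matching can do better.

2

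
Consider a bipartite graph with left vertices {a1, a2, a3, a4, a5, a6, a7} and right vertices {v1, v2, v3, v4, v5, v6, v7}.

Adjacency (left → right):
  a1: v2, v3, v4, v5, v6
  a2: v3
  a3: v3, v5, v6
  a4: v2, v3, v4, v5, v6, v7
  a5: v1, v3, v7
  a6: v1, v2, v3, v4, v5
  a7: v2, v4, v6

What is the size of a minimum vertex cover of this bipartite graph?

The 7 edges a1–v4, a2–v3, a3–v5, a4–v6, a5–v7, a6–v1, a7–v2 form a matching, so any vertex cover needs at least 7 vertices (one per matched edge).
Conversely {a1, a2, a3, a4, a5, a6, a7} meets every edge and has exactly 7 vertices, so 7 is optimal.

7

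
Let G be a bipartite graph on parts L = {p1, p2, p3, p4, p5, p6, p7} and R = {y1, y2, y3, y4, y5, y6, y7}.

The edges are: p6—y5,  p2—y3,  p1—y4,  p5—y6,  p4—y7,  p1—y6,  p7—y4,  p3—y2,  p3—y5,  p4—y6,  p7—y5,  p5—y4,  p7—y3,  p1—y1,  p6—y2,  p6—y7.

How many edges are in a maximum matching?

One maximum matching: p1-y1, p2-y3, p3-y5, p4-y7, p5-y6, p6-y2, p7-y4.
All 7 left vertices are matched, so no larger matching exists.

7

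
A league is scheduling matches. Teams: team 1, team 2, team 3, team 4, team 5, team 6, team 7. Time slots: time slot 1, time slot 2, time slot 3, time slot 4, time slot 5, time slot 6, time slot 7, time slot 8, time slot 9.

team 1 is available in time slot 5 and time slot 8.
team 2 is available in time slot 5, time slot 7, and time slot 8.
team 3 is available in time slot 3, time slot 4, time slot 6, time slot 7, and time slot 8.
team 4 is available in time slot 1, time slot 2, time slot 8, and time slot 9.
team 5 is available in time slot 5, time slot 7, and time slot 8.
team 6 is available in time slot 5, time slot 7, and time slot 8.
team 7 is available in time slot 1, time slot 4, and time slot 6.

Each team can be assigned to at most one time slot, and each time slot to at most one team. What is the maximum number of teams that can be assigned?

A valid assignment of size 6: team 1–time slot 8, team 2–time slot 5, team 3–time slot 3, team 4–time slot 2, team 5–time slot 7, team 7–time slot 4.
The set {team 1, team 2, team 5, team 6} has only 3 neighbours ({time slot 5, time slot 7, time slot 8}), so by Hall's theorem at most 6 of the 7 teams can be matched.

6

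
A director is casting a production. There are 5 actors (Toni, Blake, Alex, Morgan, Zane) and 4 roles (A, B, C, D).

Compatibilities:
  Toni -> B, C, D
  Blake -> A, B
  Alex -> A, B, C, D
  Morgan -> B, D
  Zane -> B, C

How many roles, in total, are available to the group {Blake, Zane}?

3

The union of neighbours of {Blake, Zane} is {A, B, C}, which has 3 elements.
Since |N(S)| = 3 ≥ |S| = 2, Hall's condition holds for this subset.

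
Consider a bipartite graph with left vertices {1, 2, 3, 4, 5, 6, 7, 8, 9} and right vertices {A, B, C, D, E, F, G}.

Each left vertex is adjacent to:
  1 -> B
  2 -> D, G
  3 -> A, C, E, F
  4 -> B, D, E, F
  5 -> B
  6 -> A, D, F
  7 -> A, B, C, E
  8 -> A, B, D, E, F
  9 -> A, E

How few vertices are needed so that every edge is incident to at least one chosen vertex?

7

A maximum matching has 7 edges (e.g. 1–B, 2–G, 3–C, 4–D, 6–F, 7–E, 8–A).
By König's theorem the minimum vertex cover has the same size. One such cover is {2, A, B, C, D, E, F}.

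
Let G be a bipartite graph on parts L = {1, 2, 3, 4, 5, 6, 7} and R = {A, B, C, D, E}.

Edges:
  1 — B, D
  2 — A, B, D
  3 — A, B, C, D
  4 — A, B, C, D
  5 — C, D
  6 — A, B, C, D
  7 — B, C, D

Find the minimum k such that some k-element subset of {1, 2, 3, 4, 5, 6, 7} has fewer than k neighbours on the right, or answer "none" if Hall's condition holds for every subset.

5

Take S = {1, 2, 3, 4, 5}. Its neighbourhood is {A, B, C, D}, so |N(S)| = 4 < |S| = 5.
Every subset of size less than 5 has at least as many neighbours as members, so 5 is the minimum.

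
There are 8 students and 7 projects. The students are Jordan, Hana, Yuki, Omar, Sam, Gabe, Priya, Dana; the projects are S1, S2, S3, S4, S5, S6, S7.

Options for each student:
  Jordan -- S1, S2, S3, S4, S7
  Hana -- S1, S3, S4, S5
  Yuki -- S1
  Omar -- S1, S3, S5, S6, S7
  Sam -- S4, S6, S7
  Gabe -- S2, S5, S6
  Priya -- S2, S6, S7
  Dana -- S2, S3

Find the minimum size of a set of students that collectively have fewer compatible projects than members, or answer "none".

8

Take S = {Jordan, Hana, Yuki, Omar, Sam, Gabe, Priya, Dana}. Its neighbourhood is {S1, S2, S3, S4, S5, S6, S7}, so |N(S)| = 7 < |S| = 8.
Every subset of size less than 8 has at least as many neighbours as members, so 8 is the minimum.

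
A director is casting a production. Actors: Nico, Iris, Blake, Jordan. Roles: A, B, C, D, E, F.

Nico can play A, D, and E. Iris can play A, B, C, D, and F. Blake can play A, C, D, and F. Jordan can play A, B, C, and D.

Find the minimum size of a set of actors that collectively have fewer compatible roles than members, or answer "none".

none

A matching saturating every actor exists, for instance Nico→E, Iris→A, Blake→F, Jordan→B.
By Hall's marriage theorem, this means |N(S)| ≥ |S| for every subset S, so no violating subset exists.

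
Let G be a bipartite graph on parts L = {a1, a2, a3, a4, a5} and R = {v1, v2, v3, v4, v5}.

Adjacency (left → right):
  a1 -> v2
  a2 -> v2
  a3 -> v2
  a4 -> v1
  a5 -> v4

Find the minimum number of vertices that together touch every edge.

3

{a4, a5, v2} is a vertex cover of size 3: every edge has an endpoint in this set.
No smaller cover exists because a1–v2, a4–v1, a5–v4 is a matching of size 3, and a cover must include an endpoint of each of these disjoint edges (König's theorem).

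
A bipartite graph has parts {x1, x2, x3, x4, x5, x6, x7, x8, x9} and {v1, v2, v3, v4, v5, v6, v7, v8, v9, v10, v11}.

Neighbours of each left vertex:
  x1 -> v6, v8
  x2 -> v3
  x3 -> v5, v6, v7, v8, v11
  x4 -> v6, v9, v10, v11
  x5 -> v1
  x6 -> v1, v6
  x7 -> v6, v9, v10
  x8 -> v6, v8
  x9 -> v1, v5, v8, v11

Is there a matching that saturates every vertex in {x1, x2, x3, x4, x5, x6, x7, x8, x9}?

No

The set {x1, x5, x6, x8} has only 3 neighbours ({v1, v6, v8}), so by Hall's theorem at most 8 of the 9 left vertices can be matched.
Hence no matching covers every left vertex.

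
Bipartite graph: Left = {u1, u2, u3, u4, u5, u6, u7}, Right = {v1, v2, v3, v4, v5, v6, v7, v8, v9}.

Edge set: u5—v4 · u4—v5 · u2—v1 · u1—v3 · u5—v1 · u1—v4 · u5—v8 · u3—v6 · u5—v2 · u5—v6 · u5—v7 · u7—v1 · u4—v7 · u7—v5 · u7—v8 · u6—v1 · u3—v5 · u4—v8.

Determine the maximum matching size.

For example, pair u1→v4, u2→v1, u3→v6, u4→v7, u5→v2, u7→v8.
The set {u2, u6} has only 1 neighbour ({v1}), so by Hall's theorem at most 6 of the 7 left vertices can be matched.

6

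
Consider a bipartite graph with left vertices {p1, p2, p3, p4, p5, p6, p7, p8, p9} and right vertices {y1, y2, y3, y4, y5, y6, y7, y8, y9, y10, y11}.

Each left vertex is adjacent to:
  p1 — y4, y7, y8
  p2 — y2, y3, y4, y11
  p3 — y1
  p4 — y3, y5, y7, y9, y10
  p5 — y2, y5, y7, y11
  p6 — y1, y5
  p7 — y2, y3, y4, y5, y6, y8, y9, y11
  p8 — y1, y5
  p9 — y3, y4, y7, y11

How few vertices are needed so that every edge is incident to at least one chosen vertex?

The 8 edges p1–y8, p2–y4, p3–y1, p4–y7, p5–y2, p6–y5, p7–y6, p9–y3 form a matching, so any vertex cover needs at least 8 vertices (one per matched edge).
Conversely {p1, p2, p4, p5, p7, p9, y1, y5} meets every edge and has exactly 8 vertices, so 8 is optimal.

8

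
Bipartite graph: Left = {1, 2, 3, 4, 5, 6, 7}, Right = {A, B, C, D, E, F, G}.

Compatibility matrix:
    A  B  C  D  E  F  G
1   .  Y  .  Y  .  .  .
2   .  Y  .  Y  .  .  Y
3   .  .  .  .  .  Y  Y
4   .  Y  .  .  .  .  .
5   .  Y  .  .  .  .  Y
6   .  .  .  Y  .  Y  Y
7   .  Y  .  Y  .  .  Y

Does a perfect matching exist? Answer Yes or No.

No

The set {1, 2, 3, 4, 5, 6, 7} has only 4 neighbours ({B, D, F, G}), so by Hall's theorem at most 4 of the 7 left vertices can be matched.
Hence no matching covers every left vertex.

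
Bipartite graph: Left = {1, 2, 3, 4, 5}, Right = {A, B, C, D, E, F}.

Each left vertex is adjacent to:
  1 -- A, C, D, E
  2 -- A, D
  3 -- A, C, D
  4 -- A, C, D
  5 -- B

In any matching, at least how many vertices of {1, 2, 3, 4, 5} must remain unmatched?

A valid assignment of size 5: 1-E, 2-A, 3-D, 4-C, 5-B.
All 5 left vertices are matched, so no larger matching exists.
That matches 5 of the 5, leaving 0 unmatched; no matching can do better.

0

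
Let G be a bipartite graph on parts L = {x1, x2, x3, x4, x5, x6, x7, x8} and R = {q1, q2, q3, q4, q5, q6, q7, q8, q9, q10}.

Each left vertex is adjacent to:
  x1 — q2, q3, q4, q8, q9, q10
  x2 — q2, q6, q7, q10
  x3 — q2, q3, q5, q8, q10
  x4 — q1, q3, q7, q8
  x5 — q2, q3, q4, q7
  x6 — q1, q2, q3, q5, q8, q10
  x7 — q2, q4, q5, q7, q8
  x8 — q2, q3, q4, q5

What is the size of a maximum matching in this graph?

8

One maximum matching: x1→q9, x2→q10, x3→q3, x4→q8, x5→q7, x6→q1, x7→q4, x8→q2.
All 8 left vertices are matched, so no larger matching exists.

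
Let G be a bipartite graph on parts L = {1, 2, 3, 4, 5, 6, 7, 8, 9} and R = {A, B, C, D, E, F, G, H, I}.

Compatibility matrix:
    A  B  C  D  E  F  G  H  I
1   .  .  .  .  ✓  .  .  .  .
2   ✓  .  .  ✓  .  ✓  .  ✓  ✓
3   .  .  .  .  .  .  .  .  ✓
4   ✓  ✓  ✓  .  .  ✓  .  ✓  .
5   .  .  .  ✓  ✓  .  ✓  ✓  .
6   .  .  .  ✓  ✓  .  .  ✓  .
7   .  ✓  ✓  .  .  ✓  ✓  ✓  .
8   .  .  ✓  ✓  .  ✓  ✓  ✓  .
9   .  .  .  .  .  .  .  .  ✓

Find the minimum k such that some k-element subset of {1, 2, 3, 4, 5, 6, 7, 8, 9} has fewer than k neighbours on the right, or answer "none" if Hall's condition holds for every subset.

Take S = {3, 9}. Its neighbourhood is {I}, so |N(S)| = 1 < |S| = 2.
No single vertex violates Hall's condition since each has at least one neighbour, so 2 is the minimum.

2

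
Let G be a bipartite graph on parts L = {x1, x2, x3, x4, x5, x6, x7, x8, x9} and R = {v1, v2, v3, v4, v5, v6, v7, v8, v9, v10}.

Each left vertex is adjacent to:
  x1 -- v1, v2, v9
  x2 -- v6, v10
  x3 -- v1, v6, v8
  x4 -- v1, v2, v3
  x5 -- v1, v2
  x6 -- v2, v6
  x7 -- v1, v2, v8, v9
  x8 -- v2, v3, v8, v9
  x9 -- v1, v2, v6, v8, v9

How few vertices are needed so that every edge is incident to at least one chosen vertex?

7

A maximum matching has 7 edges (e.g. x1–v9, x2–v10, x3–v8, x4–v3, x5–v1, x6–v6, x7–v2).
By König's theorem the minimum vertex cover has the same size. One such cover is {x2, v1, v2, v3, v6, v8, v9}.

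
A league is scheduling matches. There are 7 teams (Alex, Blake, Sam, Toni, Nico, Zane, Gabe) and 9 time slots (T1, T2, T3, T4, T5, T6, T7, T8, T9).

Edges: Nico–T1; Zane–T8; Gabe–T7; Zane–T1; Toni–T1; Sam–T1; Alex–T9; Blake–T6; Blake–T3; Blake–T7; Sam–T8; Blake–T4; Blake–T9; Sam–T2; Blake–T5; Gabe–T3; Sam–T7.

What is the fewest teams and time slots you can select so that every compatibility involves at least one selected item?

The 6 edges Alex–T9, Blake–T4, Sam–T2, Toni–T1, Zane–T8, Gabe–T7 form a matching, so any vertex cover needs at least 6 vertices (one per matched edge).
Conversely {Alex, Blake, Sam, Zane, Gabe, T1} meets every edge and has exactly 6 vertices, so 6 is optimal.

6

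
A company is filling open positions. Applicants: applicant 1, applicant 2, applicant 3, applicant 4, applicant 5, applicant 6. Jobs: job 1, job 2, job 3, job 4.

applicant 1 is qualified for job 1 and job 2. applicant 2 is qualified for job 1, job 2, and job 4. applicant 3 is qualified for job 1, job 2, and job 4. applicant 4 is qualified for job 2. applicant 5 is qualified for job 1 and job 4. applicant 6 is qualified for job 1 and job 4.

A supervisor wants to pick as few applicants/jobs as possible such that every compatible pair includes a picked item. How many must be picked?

3

{job 1, job 2, job 4} is a vertex cover of size 3: every edge has an endpoint in this set.
No smaller cover exists because applicant 1–job 1, applicant 2–job 4, applicant 3–job 2 is a matching of size 3, and a cover must include an endpoint of each of these disjoint edges (König's theorem).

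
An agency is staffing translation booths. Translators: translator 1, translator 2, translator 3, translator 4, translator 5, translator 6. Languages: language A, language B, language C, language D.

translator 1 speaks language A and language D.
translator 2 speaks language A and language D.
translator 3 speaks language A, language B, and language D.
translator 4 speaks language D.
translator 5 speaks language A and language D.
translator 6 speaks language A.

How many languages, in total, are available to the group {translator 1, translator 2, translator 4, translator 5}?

2

The union of neighbours of {translator 1, translator 2, translator 4, translator 5} is {language A, language D}, which has 2 elements.
Since |N(S)| = 2 < |S| = 4, Hall's condition fails for this subset.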